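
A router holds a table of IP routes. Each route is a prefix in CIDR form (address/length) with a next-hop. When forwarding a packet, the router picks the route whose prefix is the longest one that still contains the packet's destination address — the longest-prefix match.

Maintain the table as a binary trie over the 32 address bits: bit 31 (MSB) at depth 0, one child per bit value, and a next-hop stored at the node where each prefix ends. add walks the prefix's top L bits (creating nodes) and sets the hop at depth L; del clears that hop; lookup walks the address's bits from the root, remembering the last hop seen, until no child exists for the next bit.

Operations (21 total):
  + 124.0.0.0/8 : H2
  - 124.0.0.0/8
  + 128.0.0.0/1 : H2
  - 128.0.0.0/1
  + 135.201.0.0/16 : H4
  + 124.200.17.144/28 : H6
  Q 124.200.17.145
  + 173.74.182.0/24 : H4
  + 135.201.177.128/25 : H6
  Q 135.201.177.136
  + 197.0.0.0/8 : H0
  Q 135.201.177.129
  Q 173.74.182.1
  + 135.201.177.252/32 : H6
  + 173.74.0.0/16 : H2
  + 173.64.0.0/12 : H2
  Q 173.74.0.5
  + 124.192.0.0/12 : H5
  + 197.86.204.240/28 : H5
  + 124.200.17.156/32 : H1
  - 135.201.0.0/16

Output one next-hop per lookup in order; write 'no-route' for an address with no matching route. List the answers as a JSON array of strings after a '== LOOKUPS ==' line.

Process each operation:
  add 124.0.0.0/8 -> H2 at depth 8
  - 124.0.0.0/8 clear@8
  add 128.0.0.0/1 -> H2 at depth 1
  - 128.0.0.0/1 clear@1
  add 135.201.0.0/16 -> H4 at depth 16
  add 124.200.17.144/28 -> H6 at depth 28
  Q 124.200.17.145: descend 0111110011001000000100011001 ; hops seen [H6] ; pick H6
  add 173.74.182.0/24 -> H4 at depth 24
  add 135.201.177.128/25 -> H6 at depth 25
  Q 135.201.177.136: descend 1000011111001001101100011 ; hops seen [H4,H6] ; pick H6
  add 197.0.0.0/8 -> H0 at depth 8
  Q 135.201.177.129: descend 1000011111001001101100011 ; hops seen [H4,H6] ; pick H6
  Q 173.74.182.1: descend 101011010100101010110110 ; hops seen [H4] ; pick H4
  add 135.201.177.252/32 -> H6 at depth 32
  add 173.74.0.0/16 -> H2 at depth 16
  add 173.64.0.0/12 -> H2 at depth 12
  Q 173.74.0.5: descend 1010110101001010 ; hops seen [H2,H2] ; pick H2
  add 124.192.0.0/12 -> H5 at depth 12
  add 197.86.204.240/28 -> H5 at depth 28
  add 124.200.17.156/32 -> H1 at depth 32
  - 135.201.0.0/16 clear@16

== LOOKUPS ==
["H6","H6","H6","H4","H2"]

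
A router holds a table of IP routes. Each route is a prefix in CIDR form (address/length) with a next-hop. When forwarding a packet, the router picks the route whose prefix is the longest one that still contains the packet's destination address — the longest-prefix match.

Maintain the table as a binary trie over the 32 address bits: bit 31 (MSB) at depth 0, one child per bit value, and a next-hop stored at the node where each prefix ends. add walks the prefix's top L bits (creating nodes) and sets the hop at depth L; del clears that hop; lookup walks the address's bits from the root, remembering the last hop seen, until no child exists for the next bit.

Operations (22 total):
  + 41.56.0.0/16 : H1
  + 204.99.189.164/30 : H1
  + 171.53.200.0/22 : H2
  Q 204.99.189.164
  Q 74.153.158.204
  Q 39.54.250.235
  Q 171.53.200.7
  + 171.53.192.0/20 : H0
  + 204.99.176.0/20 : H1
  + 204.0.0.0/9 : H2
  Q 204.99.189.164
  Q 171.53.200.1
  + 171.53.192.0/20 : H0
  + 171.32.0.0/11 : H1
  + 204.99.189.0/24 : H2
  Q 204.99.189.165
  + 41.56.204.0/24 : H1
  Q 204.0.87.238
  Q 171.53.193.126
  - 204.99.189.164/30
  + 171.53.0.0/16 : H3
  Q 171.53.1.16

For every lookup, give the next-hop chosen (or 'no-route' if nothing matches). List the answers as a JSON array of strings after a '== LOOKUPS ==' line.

Process each operation:
  add 41.56.0.0/16 -> H1 at depth 16
  add 204.99.189.164/30 -> H1 at depth 30
  add 171.53.200.0/22 -> H2 at depth 22
  Q 204.99.189.164: descend 110011000110001110111101101001 ; hops seen [H1] ; pick H1
  Q 74.153.158.204: descend 0 ; hops seen [∅] ; pick no-route
  Q 39.54.250.235: descend 0010 ; hops seen [∅] ; pick no-route
  Q 171.53.200.7: descend 1010101100110101110010 ; hops seen [H2] ; pick H2
  add 171.53.192.0/20 -> H0 at depth 20
  add 204.99.176.0/20 -> H1 at depth 20
  add 204.0.0.0/9 -> H2 at depth 9
  Q 204.99.189.164: descend 110011000110001110111101101001 ; hops seen [H2,H1,H1] ; pick H1
  Q 171.53.200.1: descend 1010101100110101110010 ; hops seen [H0,H2] ; pick H2
  add 171.53.192.0/20 -> H0 at depth 20
  add 171.32.0.0/11 -> H1 at depth 11
  add 204.99.189.0/24 -> H2 at depth 24
  Q 204.99.189.165: descend 110011000110001110111101101001 ; hops seen [H2,H1,H2,H1] ; pick H1
  add 41.56.204.0/24 -> H1 at depth 24
  Q 204.0.87.238: descend 110011000 ; hops seen [H2] ; pick H2
  Q 171.53.193.126: descend 10101011001101011100 ; hops seen [H1,H0] ; pick H0
  del 204.99.189.164/30 (clear depth 30)
  add 171.53.0.0/16 -> H3 at depth 16
  Q 171.53.1.16: descend 1010101100110101 ; hops seen [H1,H3] ; pick H3

== LOOKUPS ==
["H1","no-route","no-route","H2","H1","H2","H1","H2","H0","H3"]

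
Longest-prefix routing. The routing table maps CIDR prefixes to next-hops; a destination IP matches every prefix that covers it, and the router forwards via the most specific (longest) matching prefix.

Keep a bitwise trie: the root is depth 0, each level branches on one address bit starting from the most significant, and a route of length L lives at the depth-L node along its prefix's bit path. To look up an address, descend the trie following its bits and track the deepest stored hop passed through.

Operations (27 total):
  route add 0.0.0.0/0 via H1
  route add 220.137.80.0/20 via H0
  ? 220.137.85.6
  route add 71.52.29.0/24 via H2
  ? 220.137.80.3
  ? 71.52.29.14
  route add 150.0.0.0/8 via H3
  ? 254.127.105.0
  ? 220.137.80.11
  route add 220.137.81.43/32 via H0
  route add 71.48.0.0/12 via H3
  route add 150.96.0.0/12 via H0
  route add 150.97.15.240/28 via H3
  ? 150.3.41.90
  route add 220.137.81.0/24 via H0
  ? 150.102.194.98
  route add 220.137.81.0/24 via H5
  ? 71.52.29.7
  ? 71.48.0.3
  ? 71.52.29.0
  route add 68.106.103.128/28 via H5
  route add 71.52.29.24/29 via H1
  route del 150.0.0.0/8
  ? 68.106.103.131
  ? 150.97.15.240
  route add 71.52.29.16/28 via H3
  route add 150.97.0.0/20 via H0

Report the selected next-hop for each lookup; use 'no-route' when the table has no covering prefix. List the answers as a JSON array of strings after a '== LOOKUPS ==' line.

Trace:
  + 0.0.0.0/0 (H1) depth=0
  + 220.137.80.0/20 (H0) depth=20
  lookup 220.137.85.6: bits 11011100100010010101 walk d0:H1→d1:-→d2:-→d3:-→d4:-→d5:-→d6:-→d7:-→d8:-→d9:-→d10:-→d11:-→d12:-→d13:-→d14:-→d15:-→d16:-→d17:-→d18:-→d19:-→d20:H0 -> H0
  + 71.52.29.0/24 (H2) depth=24
  lookup 220.137.80.3: bits 11011100100010010101 walk d0:H1→d1:-→d2:-→d3:-→d4:-→d5:-→d6:-→d7:-→d8:-→d9:-→d10:-→d11:-→d12:-→d13:-→d14:-→d15:-→d16:-→d17:-→d18:-→d19:-→d20:H0 -> H0
  lookup 71.52.29.14: bits 010001110011010000011101 walk d0:H1→d1:-→d2:-→d3:-→d4:-→d5:-→d6:-→d7:-→d8:-→d9:-→d10:-→d11:-→d12:-→d13:-→d14:-→d15:-→d16:-→d17:-→d18:-→d19:-→d20:-→d21:-→d22:-→d23:-→d24:H2 -> H2
  + 150.0.0.0/8 (H3) depth=8
  lookup 254.127.105.0: bits 11 walk d0:H1→d1:-→d2:- -> H1
  lookup 220.137.80.11: bits 11011100100010010101 walk d0:H1→d1:-→d2:-→d3:-→d4:-→d5:-→d6:-→d7:-→d8:-→d9:-→d10:-→d11:-→d12:-→d13:-→d14:-→d15:-→d16:-→d17:-→d18:-→d19:-→d20:H0 -> H0
  + 220.137.81.43/32 (H0) depth=32
  + 71.48.0.0/12 (H3) depth=12
  + 150.96.0.0/12 (H0) depth=12
  + 150.97.15.240/28 (H3) depth=28
  lookup 150.3.41.90: bits 100101100 walk d0:H1→d1:-→d2:-→d3:-→d4:-→d5:-→d6:-→d7:-→d8:H3→d9:- -> H3
  + 220.137.81.0/24 (H0) depth=24
  lookup 150.102.194.98: bits 1001011001100 walk d0:H1→d1:-→d2:-→d3:-→d4:-→d5:-→d6:-→d7:-→d8:H3→d9:-→d10:-→d11:-→d12:H0→d13:- -> H0
  + 220.137.81.0/24 (H5) depth=24
  lookup 71.52.29.7: bits 010001110011010000011101 walk d0:H1→d1:-→d2:-→d3:-→d4:-→d5:-→d6:-→d7:-→d8:-→d9:-→d10:-→d11:-→d12:H3→d13:-→d14:-→d15:-→d16:-→d17:-→d18:-→d19:-→d20:-→d21:-→d22:-→d23:-→d24:H2 -> H2
  lookup 71.48.0.3: bits 0100011100110 walk d0:H1→d1:-→d2:-→d3:-→d4:-→d5:-→d6:-→d7:-→d8:-→d9:-→d10:-→d11:-→d12:H3→d13:- -> H3
  lookup 71.52.29.0: bits 010001110011010000011101 walk d0:H1→d1:-→d2:-→d3:-→d4:-→d5:-→d6:-→d7:-→d8:-→d9:-→d10:-→d11:-→d12:H3→d13:-→d14:-→d15:-→d16:-→d17:-→d18:-→d19:-→d20:-→d21:-→d22:-→d23:-→d24:H2 -> H2
  + 68.106.103.128/28 (H5) depth=28
  + 71.52.29.24/29 (H1) depth=29
  - 150.0.0.0/8 clear@8
  lookup 68.106.103.131: bits 0100010001101010011001111000 walk d0:H1→d1:-→d2:-→d3:-→d4:-→d5:-→d6:-→d7:-→d8:-→d9:-→d10:-→d11:-→d12:-→d13:-→d14:-→d15:-→d16:-→d17:-→d18:-→d19:-→d20:-→d21:-→d22:-→d23:-→d24:-→d25:-→d26:-→d27:-→d28:H5 -> H5
  lookup 150.97.15.240: bits 1001011001100001000011111111 walk d0:H1→d1:-→d2:-→d3:-→d4:-→d5:-→d6:-→d7:-→d8:-→d9:-→d10:-→d11:-→d12:H0→d13:-→d14:-→d15:-→d16:-→d17:-→d18:-→d19:-→d20:-→d21:-→d22:-→d23:-→d24:-→d25:-→d26:-→d27:-→d28:H3 -> H3
  + 71.52.29.16/28 (H3) depth=28
  + 150.97.0.0/20 (H0) depth=20

== LOOKUPS ==
["H0","H0","H2","H1","H0","H3","H0","H2","H3","H2","H5","H3"]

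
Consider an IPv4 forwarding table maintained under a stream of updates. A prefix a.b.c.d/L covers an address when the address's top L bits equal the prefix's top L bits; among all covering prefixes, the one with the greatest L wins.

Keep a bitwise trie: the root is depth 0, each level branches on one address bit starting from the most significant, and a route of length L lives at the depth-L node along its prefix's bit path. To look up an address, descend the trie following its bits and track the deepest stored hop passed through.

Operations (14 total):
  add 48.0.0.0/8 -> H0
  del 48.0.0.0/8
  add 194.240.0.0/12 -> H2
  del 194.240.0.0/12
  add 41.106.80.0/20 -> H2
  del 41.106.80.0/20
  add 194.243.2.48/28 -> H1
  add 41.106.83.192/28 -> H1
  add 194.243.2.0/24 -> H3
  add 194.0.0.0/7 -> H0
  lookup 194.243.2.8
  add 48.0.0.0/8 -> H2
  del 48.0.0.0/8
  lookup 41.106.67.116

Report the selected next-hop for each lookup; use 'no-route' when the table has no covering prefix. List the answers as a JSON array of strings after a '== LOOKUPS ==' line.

Process each operation:
  + 48.0.0.0/8 (H0) depth=8
  - 48.0.0.0/8 clear@8
  + 194.240.0.0/12 (H2) depth=12
  - 194.240.0.0/12 clear@12
  + 41.106.80.0/20 (H2) depth=20
  - 41.106.80.0/20 clear@20
  + 194.243.2.48/28 (H1) depth=28
  + 41.106.83.192/28 (H1) depth=28
  + 194.243.2.0/24 (H3) depth=24
  + 194.0.0.0/7 (H0) depth=7
  Q 194.243.2.8: descend 11000010111100110000001000 ; hops seen [H0,H3] ; pick H3
  + 48.0.0.0/8 (H2) depth=8
  - 48.0.0.0/8 clear@8
  Q 41.106.67.116: descend 0010100101101010010 ; hops seen [∅] ; pick no-route

== LOOKUPS ==
["H3","no-route"]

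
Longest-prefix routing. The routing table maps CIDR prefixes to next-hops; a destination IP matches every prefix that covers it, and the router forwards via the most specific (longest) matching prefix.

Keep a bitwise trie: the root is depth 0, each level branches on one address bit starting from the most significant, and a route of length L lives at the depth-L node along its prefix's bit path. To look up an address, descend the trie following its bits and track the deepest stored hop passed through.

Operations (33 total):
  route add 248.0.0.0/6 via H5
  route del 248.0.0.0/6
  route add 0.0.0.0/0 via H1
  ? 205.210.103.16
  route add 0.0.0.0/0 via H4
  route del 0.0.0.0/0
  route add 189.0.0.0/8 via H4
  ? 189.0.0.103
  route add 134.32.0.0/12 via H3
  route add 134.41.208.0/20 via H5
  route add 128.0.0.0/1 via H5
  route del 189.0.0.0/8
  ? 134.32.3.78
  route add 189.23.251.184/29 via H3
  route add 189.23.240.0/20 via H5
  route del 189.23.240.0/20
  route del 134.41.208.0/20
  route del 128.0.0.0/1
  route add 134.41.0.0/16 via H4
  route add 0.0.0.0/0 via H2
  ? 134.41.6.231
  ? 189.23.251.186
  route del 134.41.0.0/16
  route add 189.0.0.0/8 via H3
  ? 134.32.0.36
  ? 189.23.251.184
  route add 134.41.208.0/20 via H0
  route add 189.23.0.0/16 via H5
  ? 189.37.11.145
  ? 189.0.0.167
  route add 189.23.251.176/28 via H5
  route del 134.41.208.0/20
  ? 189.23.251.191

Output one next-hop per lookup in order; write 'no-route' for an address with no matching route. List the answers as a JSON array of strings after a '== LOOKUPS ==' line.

Apply in order:
  add 248.0.0.0/6 -> H5 at depth 6
  del 248.0.0.0/6 (clear depth 6)
  add 0.0.0.0/0 -> H1 at depth 0
  ? 205.210.103.16  path d0:H1→d1:-→d2:-  best=H1
  add 0.0.0.0/0 -> H4 at depth 0
  del 0.0.0.0/0 (clear depth 0)
  add 189.0.0.0/8 -> H4 at depth 8
  ? 189.0.0.103  path d0:-→d1:-→d2:-→d3:-→d4:-→d5:-→d6:-→d7:-→d8:H4  best=H4
  add 134.32.0.0/12 -> H3 at depth 12
  add 134.41.208.0/20 -> H5 at depth 20
  add 128.0.0.0/1 -> H5 at depth 1
  del 189.0.0.0/8 (clear depth 8)
  ? 134.32.3.78  path d0:-→d1:H5→d2:-→d3:-→d4:-→d5:-→d6:-→d7:-→d8:-→d9:-→d10:-→d11:-→d12:H3  best=H3
  add 189.23.251.184/29 -> H3 at depth 29
  add 189.23.240.0/20 -> H5 at depth 20
  del 189.23.240.0/20 (clear depth 20)
  del 134.41.208.0/20 (clear depth 20)
  del 128.0.0.0/1 (clear depth 1)
  add 134.41.0.0/16 -> H4 at depth 16
  add 0.0.0.0/0 -> H2 at depth 0
  ? 134.41.6.231  path d0:H2→d1:-→d2:-→d3:-→d4:-→d5:-→d6:-→d7:-→d8:-→d9:-→d10:-→d11:-→d12:H3→d13:-→d14:-→d15:-→d16:H4  best=H4
  ? 189.23.251.186  path d0:H2→d1:-→d2:-→d3:-→d4:-→d5:-→d6:-→d7:-→d8:-→d9:-→d10:-→d11:-→d12:-→d13:-→d14:-→d15:-→d16:-→d17:-→d18:-→d19:-→d20:-→d21:-→d22:-→d23:-→d24:-→d25:-→d26:-→d27:-→d28:-→d29:H3  best=H3
  del 134.41.0.0/16 (clear depth 16)
  add 189.0.0.0/8 -> H3 at depth 8
  ? 134.32.0.36  path d0:H2→d1:-→d2:-→d3:-→d4:-→d5:-→d6:-→d7:-→d8:-→d9:-→d10:-→d11:-→d12:H3  best=H3
  ? 189.23.251.184  path d0:H2→d1:-→d2:-→d3:-→d4:-→d5:-→d6:-→d7:-→d8:H3→d9:-→d10:-→d11:-→d12:-→d13:-→d14:-→d15:-→d16:-→d17:-→d18:-→d19:-→d20:-→d21:-→d22:-→d23:-→d24:-→d25:-→d26:-→d27:-→d28:-→d29:H3  best=H3
  add 134.41.208.0/20 -> H0 at depth 20
  add 189.23.0.0/16 -> H5 at depth 16
  ? 189.37.11.145  path d0:H2→d1:-→d2:-→d3:-→d4:-→d5:-→d6:-→d7:-→d8:H3→d9:-→d10:-  best=H3
  ? 189.0.0.167  path d0:H2→d1:-→d2:-→d3:-→d4:-→d5:-→d6:-→d7:-→d8:H3→d9:-→d10:-→d11:-  best=H3
  add 189.23.251.176/28 -> H5 at depth 28
  del 134.41.208.0/20 (clear depth 20)
  ? 189.23.251.191  path d0:H2→d1:-→d2:-→d3:-→d4:-→d5:-→d6:-→d7:-→d8:H3→d9:-→d10:-→d11:-→d12:-→d13:-→d14:-→d15:-→d16:H5→d17:-→d18:-→d19:-→d20:-→d21:-→d22:-→d23:-→d24:-→d25:-→d26:-→d27:-→d28:H5→d29:H3  best=H3

== LOOKUPS ==
["H1","H4","H3","H4","H3","H3","H3","H3","H3","H3"]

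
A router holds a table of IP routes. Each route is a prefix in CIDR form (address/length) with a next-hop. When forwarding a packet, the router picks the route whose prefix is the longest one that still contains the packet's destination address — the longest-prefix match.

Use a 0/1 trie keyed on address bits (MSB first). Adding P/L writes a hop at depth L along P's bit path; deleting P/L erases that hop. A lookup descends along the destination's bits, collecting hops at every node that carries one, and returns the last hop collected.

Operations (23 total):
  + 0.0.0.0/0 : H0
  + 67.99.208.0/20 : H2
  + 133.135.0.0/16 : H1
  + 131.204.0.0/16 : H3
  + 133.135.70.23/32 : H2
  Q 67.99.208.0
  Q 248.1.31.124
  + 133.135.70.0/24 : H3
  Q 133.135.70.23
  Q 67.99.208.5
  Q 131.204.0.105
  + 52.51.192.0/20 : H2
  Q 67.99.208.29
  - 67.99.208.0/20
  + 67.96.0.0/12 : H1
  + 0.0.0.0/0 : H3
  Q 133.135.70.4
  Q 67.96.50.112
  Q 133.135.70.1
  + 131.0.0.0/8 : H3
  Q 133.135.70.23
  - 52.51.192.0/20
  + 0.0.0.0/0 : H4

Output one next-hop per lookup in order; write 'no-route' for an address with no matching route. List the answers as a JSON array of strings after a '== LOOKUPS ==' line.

Apply in order:
  + 0.0.0.0/0 (H0) depth=0
  + 67.99.208.0/20 (H2) depth=20
  + 133.135.0.0/16 (H1) depth=16
  + 131.204.0.0/16 (H3) depth=16
  + 133.135.70.23/32 (H2) depth=32
  ? 67.99.208.0  path d0:H0→d1:-→d2:-→d3:-→d4:-→d5:-→d6:-→d7:-→d8:-→d9:-→d10:-→d11:-→d12:-→d13:-→d14:-→d15:-→d16:-→d17:-→d18:-→d19:-→d20:H2  best=H2
  ? 248.1.31.124  path d0:H0→d1:-  best=H0
  + 133.135.70.0/24 (H3) depth=24
  ? 133.135.70.23  path d0:H0→d1:-→d2:-→d3:-→d4:-→d5:-→d6:-→d7:-→d8:-→d9:-→d10:-→d11:-→d12:-→d13:-→d14:-→d15:-→d16:H1→d17:-→d18:-→d19:-→d20:-→d21:-→d22:-→d23:-→d24:H3→d25:-→d26:-→d27:-→d28:-→d29:-→d30:-→d31:-→d32:H2  best=H2
  ? 67.99.208.5  path d0:H0→d1:-→d2:-→d3:-→d4:-→d5:-→d6:-→d7:-→d8:-→d9:-→d10:-→d11:-→d12:-→d13:-→d14:-→d15:-→d16:-→d17:-→d18:-→d19:-→d20:H2  best=H2
  ? 131.204.0.105  path d0:H0→d1:-→d2:-→d3:-→d4:-→d5:-→d6:-→d7:-→d8:-→d9:-→d10:-→d11:-→d12:-→d13:-→d14:-→d15:-→d16:H3  best=H3
  + 52.51.192.0/20 (H2) depth=20
  ? 67.99.208.29  path d0:H0→d1:-→d2:-→d3:-→d4:-→d5:-→d6:-→d7:-→d8:-→d9:-→d10:-→d11:-→d12:-→d13:-→d14:-→d15:-→d16:-→d17:-→d18:-→d19:-→d20:H2  best=H2
  del 67.99.208.0/20 (clear depth 20)
  + 67.96.0.0/12 (H1) depth=12
  + 0.0.0.0/0 (H3) depth=0
  ? 133.135.70.4  path d0:H3→d1:-→d2:-→d3:-→d4:-→d5:-→d6:-→d7:-→d8:-→d9:-→d10:-→d11:-→d12:-→d13:-→d14:-→d15:-→d16:H1→d17:-→d18:-→d19:-→d20:-→d21:-→d22:-→d23:-→d24:H3→d25:-→d26:-→d27:-  best=H3
  ? 67.96.50.112  path d0:H3→d1:-→d2:-→d3:-→d4:-→d5:-→d6:-→d7:-→d8:-→d9:-→d10:-→d11:-→d12:H1→d13:-→d14:-  best=H1
  ? 133.135.70.1  path d0:H3→d1:-→d2:-→d3:-→d4:-→d5:-→d6:-→d7:-→d8:-→d9:-→d10:-→d11:-→d12:-→d13:-→d14:-→d15:-→d16:H1→d17:-→d18:-→d19:-→d20:-→d21:-→d22:-→d23:-→d24:H3→d25:-→d26:-→d27:-  best=H3
  + 131.0.0.0/8 (H3) depth=8
  ? 133.135.70.23  path d0:H3→d1:-→d2:-→d3:-→d4:-→d5:-→d6:-→d7:-→d8:-→d9:-→d10:-→d11:-→d12:-→d13:-→d14:-→d15:-→d16:H1→d17:-→d18:-→d19:-→d20:-→d21:-→d22:-→d23:-→d24:H3→d25:-→d26:-→d27:-→d28:-→d29:-→d30:-→d31:-→d32:H2  best=H2
  del 52.51.192.0/20 (clear depth 20)
  + 0.0.0.0/0 (H4) depth=0

== LOOKUPS ==
["H2","H0","H2","H2","H3","H2","H3","H1","H3","H2"]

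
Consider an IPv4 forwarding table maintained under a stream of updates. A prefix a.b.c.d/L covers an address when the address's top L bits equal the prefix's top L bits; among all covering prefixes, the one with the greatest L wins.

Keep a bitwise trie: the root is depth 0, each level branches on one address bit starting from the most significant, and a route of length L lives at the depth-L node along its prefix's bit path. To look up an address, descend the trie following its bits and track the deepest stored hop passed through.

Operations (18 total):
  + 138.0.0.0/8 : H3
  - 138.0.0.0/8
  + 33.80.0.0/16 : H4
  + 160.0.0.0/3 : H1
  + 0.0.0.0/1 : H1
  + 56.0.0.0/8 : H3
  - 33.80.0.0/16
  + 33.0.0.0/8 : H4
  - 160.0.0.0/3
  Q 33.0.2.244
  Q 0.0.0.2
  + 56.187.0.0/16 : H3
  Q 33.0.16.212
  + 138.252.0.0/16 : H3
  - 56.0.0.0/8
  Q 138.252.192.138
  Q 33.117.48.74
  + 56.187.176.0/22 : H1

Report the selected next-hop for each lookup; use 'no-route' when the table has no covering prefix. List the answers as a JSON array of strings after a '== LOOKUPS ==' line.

Trace:
  + 138.0.0.0/8 (H3) depth=8
  del 138.0.0.0/8 (clear depth 8)
  + 33.80.0.0/16 (H4) depth=16
  + 160.0.0.0/3 (H1) depth=3
  + 0.0.0.0/1 (H1) depth=1
  + 56.0.0.0/8 (H3) depth=8
  del 33.80.0.0/16 (clear depth 16)
  + 33.0.0.0/8 (H4) depth=8
  del 160.0.0.0/3 (clear depth 3)
  ? 33.0.2.244  path d0:-→d1:H1→d2:-→d3:-→d4:-→d5:-→d6:-→d7:-→d8:H4→d9:-  best=H4
  ? 0.0.0.2  path d0:-→d1:H1→d2:-  best=H1
  + 56.187.0.0/16 (H3) depth=16
  ? 33.0.16.212  path d0:-→d1:H1→d2:-→d3:-→d4:-→d5:-→d6:-→d7:-→d8:H4→d9:-  best=H4
  + 138.252.0.0/16 (H3) depth=16
  del 56.0.0.0/8 (clear depth 8)
  ? 138.252.192.138  path d0:-→d1:-→d2:-→d3:-→d4:-→d5:-→d6:-→d7:-→d8:-→d9:-→d10:-→d11:-→d12:-→d13:-→d14:-→d15:-→d16:H3  best=H3
  ? 33.117.48.74  path d0:-→d1:H1→d2:-→d3:-→d4:-→d5:-→d6:-→d7:-→d8:H4→d9:-→d10:-  best=H4
  + 56.187.176.0/22 (H1) depth=22

== LOOKUPS ==
["H4","H1","H4","H3","H4"]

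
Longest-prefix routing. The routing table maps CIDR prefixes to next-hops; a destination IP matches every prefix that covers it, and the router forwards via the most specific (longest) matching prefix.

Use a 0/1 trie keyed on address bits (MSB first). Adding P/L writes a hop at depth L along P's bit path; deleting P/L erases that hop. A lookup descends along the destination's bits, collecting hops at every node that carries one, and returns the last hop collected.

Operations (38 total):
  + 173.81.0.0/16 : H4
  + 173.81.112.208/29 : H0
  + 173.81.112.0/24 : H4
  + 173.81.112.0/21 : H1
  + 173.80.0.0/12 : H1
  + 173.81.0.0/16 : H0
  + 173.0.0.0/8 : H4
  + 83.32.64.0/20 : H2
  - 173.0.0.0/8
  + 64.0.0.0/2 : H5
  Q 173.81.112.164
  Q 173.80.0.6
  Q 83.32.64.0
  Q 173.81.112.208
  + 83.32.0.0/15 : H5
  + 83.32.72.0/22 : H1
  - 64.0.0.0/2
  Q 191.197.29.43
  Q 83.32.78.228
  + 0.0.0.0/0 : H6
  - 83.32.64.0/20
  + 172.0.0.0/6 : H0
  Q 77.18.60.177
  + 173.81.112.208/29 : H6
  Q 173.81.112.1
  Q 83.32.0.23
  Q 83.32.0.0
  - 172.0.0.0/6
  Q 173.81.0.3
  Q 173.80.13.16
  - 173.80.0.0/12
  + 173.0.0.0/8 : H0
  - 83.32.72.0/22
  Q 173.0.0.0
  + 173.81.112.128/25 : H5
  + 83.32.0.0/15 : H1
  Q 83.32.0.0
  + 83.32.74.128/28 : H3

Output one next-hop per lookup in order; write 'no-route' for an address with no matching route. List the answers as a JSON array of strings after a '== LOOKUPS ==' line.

Apply in order:
  + 173.81.0.0/16 (H4) depth=16
  + 173.81.112.208/29 (H0) depth=29
  + 173.81.112.0/24 (H4) depth=24
  + 173.81.112.0/21 (H1) depth=21
  + 173.80.0.0/12 (H1) depth=12
  + 173.81.0.0/16 (H0) depth=16
  + 173.0.0.0/8 (H4) depth=8
  + 83.32.64.0/20 (H2) depth=20
  - 173.0.0.0/8 clear@8
  + 64.0.0.0/2 (H5) depth=2
  Q 173.81.112.164: descend 1010110101010001011100001 ; hops seen [H1,H0,H1,H4] ; pick H4
  Q 173.80.0.6: descend 101011010101000 ; hops seen [H1] ; pick H1
  Q 83.32.64.0: descend 01010011001000000100 ; hops seen [H5,H2] ; pick H2
  Q 173.81.112.208: descend 10101101010100010111000011010 ; hops seen [H1,H0,H1,H4,H0] ; pick H0
  + 83.32.0.0/15 (H5) depth=15
  + 83.32.72.0/22 (H1) depth=22
  - 64.0.0.0/2 clear@2
  Q 191.197.29.43: descend 101 ; hops seen [∅] ; pick no-route
  Q 83.32.78.228: descend 010100110010000001001 ; hops seen [H5,H2] ; pick H2
  + 0.0.0.0/0 (H6) depth=0
  - 83.32.64.0/20 clear@20
  + 172.0.0.0/6 (H0) depth=6
  Q 77.18.60.177: descend 010 ; hops seen [H6] ; pick H6
  + 173.81.112.208/29 (H6) depth=29
  Q 173.81.112.1: descend 101011010101000101110000 ; hops seen [H6,H0,H1,H0,H1,H4] ; pick H4
  Q 83.32.0.23: descend 01010011001000000 ; hops seen [H6,H5] ; pick H5
  Q 83.32.0.0: descend 01010011001000000 ; hops seen [H6,H5] ; pick H5
  - 172.0.0.0/6 clear@6
  Q 173.81.0.3: descend 10101101010100010 ; hops seen [H6,H1,H0] ; pick H0
  Q 173.80.13.16: descend 101011010101000 ; hops seen [H6,H1] ; pick H1
  - 173.80.0.0/12 clear@12
  + 173.0.0.0/8 (H0) depth=8
  - 83.32.72.0/22 clear@22
  Q 173.0.0.0: descend 101011010 ; hops seen [H6,H0] ; pick H0
  + 173.81.112.128/25 (H5) depth=25
  + 83.32.0.0/15 (H1) depth=15
  Q 83.32.0.0: descend 01010011001000000 ; hops seen [H6,H1] ; pick H1
  + 83.32.74.128/28 (H3) depth=28

== LOOKUPS ==
["H4","H1","H2","H0","no-route","H2","H6","H4","H5","H5","H0","H1","H0","H1"]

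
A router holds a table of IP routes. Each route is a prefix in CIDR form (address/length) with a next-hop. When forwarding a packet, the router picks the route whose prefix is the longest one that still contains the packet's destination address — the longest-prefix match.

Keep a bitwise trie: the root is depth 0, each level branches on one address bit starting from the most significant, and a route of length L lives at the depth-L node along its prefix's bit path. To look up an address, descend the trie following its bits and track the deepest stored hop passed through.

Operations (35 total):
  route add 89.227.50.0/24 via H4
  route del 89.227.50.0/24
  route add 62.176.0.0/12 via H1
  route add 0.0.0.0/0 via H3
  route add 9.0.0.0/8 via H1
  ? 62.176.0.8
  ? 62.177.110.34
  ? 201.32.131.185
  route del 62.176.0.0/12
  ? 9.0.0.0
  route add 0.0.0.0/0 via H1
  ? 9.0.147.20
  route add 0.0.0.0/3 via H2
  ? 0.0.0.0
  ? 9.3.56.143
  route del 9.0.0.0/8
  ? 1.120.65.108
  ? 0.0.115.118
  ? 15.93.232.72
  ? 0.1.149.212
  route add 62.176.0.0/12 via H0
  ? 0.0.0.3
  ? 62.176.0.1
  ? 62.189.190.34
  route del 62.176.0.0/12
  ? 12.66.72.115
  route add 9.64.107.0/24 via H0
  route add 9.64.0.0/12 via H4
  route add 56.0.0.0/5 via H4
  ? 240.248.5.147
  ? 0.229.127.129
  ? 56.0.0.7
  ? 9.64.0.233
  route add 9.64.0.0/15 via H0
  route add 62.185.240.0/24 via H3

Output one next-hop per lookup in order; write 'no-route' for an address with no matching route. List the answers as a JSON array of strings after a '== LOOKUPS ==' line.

Trace:
  + 89.227.50.0/24 (H4) depth=24
  del 89.227.50.0/24 (clear depth 24)
  + 62.176.0.0/12 (H1) depth=12
  + 0.0.0.0/0 (H3) depth=0
  + 9.0.0.0/8 (H1) depth=8
  lookup 62.176.0.8: bits 001111101011 walk d0:H3→d1:-→d2:-→d3:-→d4:-→d5:-→d6:-→d7:-→d8:-→d9:-→d10:-→d11:-→d12:H1 -> H1
  lookup 62.177.110.34: bits 001111101011 walk d0:H3→d1:-→d2:-→d3:-→d4:-→d5:-→d6:-→d7:-→d8:-→d9:-→d10:-→d11:-→d12:H1 -> H1
  lookup 201.32.131.185: bits ε walk d0:H3 -> H3
  del 62.176.0.0/12 (clear depth 12)
  lookup 9.0.0.0: bits 00001001 walk d0:H3→d1:-→d2:-→d3:-→d4:-→d5:-→d6:-→d7:-→d8:H1 -> H1
  + 0.0.0.0/0 (H1) depth=0
  lookup 9.0.147.20: bits 00001001 walk d0:H1→d1:-→d2:-→d3:-→d4:-→d5:-→d6:-→d7:-→d8:H1 -> H1
  + 0.0.0.0/3 (H2) depth=3
  lookup 0.0.0.0: bits 0000 walk d0:H1→d1:-→d2:-→d3:H2→d4:- -> H2
  lookup 9.3.56.143: bits 00001001 walk d0:H1→d1:-→d2:-→d3:H2→d4:-→d5:-→d6:-→d7:-→d8:H1 -> H1
  del 9.0.0.0/8 (clear depth 8)
  lookup 1.120.65.108: bits 0000 walk d0:H1→d1:-→d2:-→d3:H2→d4:- -> H2
  lookup 0.0.115.118: bits 0000 walk d0:H1→d1:-→d2:-→d3:H2→d4:- -> H2
  lookup 15.93.232.72: bits 00001 walk d0:H1→d1:-→d2:-→d3:H2→d4:-→d5:- -> H2
  lookup 0.1.149.212: bits 0000 walk d0:H1→d1:-→d2:-→d3:H2→d4:- -> H2
  + 62.176.0.0/12 (H0) depth=12
  lookup 0.0.0.3: bits 0000 walk d0:H1→d1:-→d2:-→d3:H2→d4:- -> H2
  lookup 62.176.0.1: bits 001111101011 walk d0:H1→d1:-→d2:-→d3:-→d4:-→d5:-→d6:-→d7:-→d8:-→d9:-→d10:-→d11:-→d12:H0 -> H0
  lookup 62.189.190.34: bits 001111101011 walk d0:H1→d1:-→d2:-→d3:-→d4:-→d5:-→d6:-→d7:-→d8:-→d9:-→d10:-→d11:-→d12:H0 -> H0
  del 62.176.0.0/12 (clear depth 12)
  lookup 12.66.72.115: bits 00001 walk d0:H1→d1:-→d2:-→d3:H2→d4:-→d5:- -> H2
  + 9.64.107.0/24 (H0) depth=24
  + 9.64.0.0/12 (H4) depth=12
  + 56.0.0.0/5 (H4) depth=5
  lookup 240.248.5.147: bits ε walk d0:H1 -> H1
  lookup 0.229.127.129: bits 0000 walk d0:H1→d1:-→d2:-→d3:H2→d4:- -> H2
  lookup 56.0.0.7: bits 00111 walk d0:H1→d1:-→d2:-→d3:-→d4:-→d5:H4 -> H4
  lookup 9.64.0.233: bits 00001001010000000 walk d0:H1→d1:-→d2:-→d3:H2→d4:-→d5:-→d6:-→d7:-→d8:-→d9:-→d10:-→d11:-→d12:H4→d13:-→d14:-→d15:-→d16:-→d17:- -> H4
  + 9.64.0.0/15 (H0) depth=15
  + 62.185.240.0/24 (H3) depth=24

== LOOKUPS ==
["H1","H1","H3","H1","H1","H2","H1","H2","H2","H2","H2","H2","H0","H0","H2","H1","H2","H4","H4"]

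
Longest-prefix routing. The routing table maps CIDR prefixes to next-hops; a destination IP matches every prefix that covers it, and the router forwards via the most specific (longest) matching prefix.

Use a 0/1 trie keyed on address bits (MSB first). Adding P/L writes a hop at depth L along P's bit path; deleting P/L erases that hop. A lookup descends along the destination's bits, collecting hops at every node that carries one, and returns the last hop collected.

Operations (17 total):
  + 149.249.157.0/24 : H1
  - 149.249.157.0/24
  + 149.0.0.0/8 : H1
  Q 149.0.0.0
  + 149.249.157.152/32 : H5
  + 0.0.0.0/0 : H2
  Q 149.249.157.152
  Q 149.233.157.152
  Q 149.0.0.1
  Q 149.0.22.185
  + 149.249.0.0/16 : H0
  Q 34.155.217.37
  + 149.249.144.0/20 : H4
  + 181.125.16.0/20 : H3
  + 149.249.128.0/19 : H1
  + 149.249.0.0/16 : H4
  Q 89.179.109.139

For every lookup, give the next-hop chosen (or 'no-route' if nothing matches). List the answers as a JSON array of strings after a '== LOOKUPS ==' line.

Process each operation:
  add 149.249.157.0/24 -> H1 at depth 24
  - 149.249.157.0/24 clear@24
  add 149.0.0.0/8 -> H1 at depth 8
  Q 149.0.0.0: descend 10010101 ; hops seen [H1] ; pick H1
  add 149.249.157.152/32 -> H5 at depth 32
  add 0.0.0.0/0 -> H2 at depth 0
  Q 149.249.157.152: descend 10010101111110011001110110011000 ; hops seen [H2,H1,H5] ; pick H5
  Q 149.233.157.152: descend 10010101111 ; hops seen [H2,H1] ; pick H1
  Q 149.0.0.1: descend 10010101 ; hops seen [H2,H1] ; pick H1
  Q 149.0.22.185: descend 10010101 ; hops seen [H2,H1] ; pick H1
  add 149.249.0.0/16 -> H0 at depth 16
  Q 34.155.217.37: descend ε ; hops seen [H2] ; pick H2
  add 149.249.144.0/20 -> H4 at depth 20
  add 181.125.16.0/20 -> H3 at depth 20
  add 149.249.128.0/19 -> H1 at depth 19
  add 149.249.0.0/16 -> H4 at depth 16
  Q 89.179.109.139: descend ε ; hops seen [H2] ; pick H2

== LOOKUPS ==
["H1","H5","H1","H1","H1","H2","H2"]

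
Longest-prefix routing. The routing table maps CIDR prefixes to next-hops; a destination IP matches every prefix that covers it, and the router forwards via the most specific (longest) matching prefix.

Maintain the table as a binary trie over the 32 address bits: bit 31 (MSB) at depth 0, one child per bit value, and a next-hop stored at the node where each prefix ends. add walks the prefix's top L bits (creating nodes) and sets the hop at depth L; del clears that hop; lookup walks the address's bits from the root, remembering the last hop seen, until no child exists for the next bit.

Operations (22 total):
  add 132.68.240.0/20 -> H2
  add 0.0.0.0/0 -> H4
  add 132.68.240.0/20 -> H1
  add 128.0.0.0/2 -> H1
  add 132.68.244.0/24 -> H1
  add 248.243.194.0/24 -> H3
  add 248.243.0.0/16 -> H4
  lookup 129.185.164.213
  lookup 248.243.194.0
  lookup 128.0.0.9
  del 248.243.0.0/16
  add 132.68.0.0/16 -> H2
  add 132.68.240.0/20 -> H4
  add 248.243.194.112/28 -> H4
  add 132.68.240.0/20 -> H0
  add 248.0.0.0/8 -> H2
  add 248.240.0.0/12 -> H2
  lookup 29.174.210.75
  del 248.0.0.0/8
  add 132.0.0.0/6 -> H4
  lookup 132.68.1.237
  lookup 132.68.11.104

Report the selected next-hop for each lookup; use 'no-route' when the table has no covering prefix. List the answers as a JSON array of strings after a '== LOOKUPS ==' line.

Trace:
  + 132.68.240.0/20 (H2) depth=20
  + 0.0.0.0/0 (H4) depth=0
  + 132.68.240.0/20 (H1) depth=20
  + 128.0.0.0/2 (H1) depth=2
  + 132.68.244.0/24 (H1) depth=24
  + 248.243.194.0/24 (H3) depth=24
  + 248.243.0.0/16 (H4) depth=16
  lookup 129.185.164.213: bits 10000 walk d0:H4→d1:-→d2:H1→d3:-→d4:-→d5:- -> H1
  lookup 248.243.194.0: bits 111110001111001111000010 walk d0:H4→d1:-→d2:-→d3:-→d4:-→d5:-→d6:-→d7:-→d8:-→d9:-→d10:-→d11:-→d12:-→d13:-→d14:-→d15:-→d16:H4→d17:-→d18:-→d19:-→d20:-→d21:-→d22:-→d23:-→d24:H3 -> H3
  lookup 128.0.0.9: bits 10000 walk d0:H4→d1:-→d2:H1→d3:-→d4:-→d5:- -> H1
  del 248.243.0.0/16 (clear depth 16)
  + 132.68.0.0/16 (H2) depth=16
  + 132.68.240.0/20 (H4) depth=20
  + 248.243.194.112/28 (H4) depth=28
  + 132.68.240.0/20 (H0) depth=20
  + 248.0.0.0/8 (H2) depth=8
  + 248.240.0.0/12 (H2) depth=12
  lookup 29.174.210.75: bits ε walk d0:H4 -> H4
  del 248.0.0.0/8 (clear depth 8)
  + 132.0.0.0/6 (H4) depth=6
  lookup 132.68.1.237: bits 1000010001000100 walk d0:H4→d1:-→d2:H1→d3:-→d4:-→d5:-→d6:H4→d7:-→d8:-→d9:-→d10:-→d11:-→d12:-→d13:-→d14:-→d15:-→d16:H2 -> H2
  lookup 132.68.11.104: bits 1000010001000100 walk d0:H4→d1:-→d2:H1→d3:-→d4:-→d5:-→d6:H4→d7:-→d8:-→d9:-→d10:-→d11:-→d12:-→d13:-→d14:-→d15:-→d16:H2 -> H2

== LOOKUPS ==
["H1","H3","H1","H4","H2","H2"]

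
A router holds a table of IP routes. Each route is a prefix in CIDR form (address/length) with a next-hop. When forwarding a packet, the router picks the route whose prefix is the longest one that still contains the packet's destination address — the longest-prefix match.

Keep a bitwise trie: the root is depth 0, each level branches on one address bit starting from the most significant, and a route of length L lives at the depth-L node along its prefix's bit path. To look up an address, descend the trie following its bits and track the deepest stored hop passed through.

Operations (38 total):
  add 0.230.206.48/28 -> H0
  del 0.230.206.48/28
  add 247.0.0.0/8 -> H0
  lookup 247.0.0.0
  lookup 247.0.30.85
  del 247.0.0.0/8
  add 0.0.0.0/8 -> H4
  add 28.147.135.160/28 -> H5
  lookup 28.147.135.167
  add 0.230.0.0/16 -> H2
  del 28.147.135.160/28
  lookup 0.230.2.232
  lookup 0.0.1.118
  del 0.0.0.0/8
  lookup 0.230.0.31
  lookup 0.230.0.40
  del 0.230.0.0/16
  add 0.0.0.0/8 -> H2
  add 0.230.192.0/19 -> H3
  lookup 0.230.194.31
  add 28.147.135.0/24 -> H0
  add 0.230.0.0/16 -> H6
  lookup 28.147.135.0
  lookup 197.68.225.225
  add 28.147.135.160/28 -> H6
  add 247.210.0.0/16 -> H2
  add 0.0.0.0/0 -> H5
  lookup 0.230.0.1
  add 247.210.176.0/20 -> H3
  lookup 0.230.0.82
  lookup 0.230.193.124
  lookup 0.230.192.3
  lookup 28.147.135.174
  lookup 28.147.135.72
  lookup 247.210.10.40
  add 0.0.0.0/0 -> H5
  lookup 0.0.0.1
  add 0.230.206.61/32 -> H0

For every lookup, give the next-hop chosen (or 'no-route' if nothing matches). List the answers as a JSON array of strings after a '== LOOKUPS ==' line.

Trace:
  + 0.230.206.48/28 (H0) depth=28
  - 0.230.206.48/28 clear@28
  + 247.0.0.0/8 (H0) depth=8
  lookup 247.0.0.0: bits 11110111 walk d0:-→d1:-→d2:-→d3:-→d4:-→d5:-→d6:-→d7:-→d8:H0 -> H0
  lookup 247.0.30.85: bits 11110111 walk d0:-→d1:-→d2:-→d3:-→d4:-→d5:-→d6:-→d7:-→d8:H0 -> H0
  - 247.0.0.0/8 clear@8
  + 0.0.0.0/8 (H4) depth=8
  + 28.147.135.160/28 (H5) depth=28
  lookup 28.147.135.167: bits 0001110010010011100001111010 walk d0:-→d1:-→d2:-→d3:-→d4:-→d5:-→d6:-→d7:-→d8:-→d9:-→d10:-→d11:-→d12:-→d13:-→d14:-→d15:-→d16:-→d17:-→d18:-→d19:-→d20:-→d21:-→d22:-→d23:-→d24:-→d25:-→d26:-→d27:-→d28:H5 -> H5
  + 0.230.0.0/16 (H2) depth=16
  - 28.147.135.160/28 clear@28
  lookup 0.230.2.232: bits 0000000011100110 walk d0:-→d1:-→d2:-→d3:-→d4:-→d5:-→d6:-→d7:-→d8:H4→d9:-→d10:-→d11:-→d12:-→d13:-→d14:-→d15:-→d16:H2 -> H2
  lookup 0.0.1.118: bits 00000000 walk d0:-→d1:-→d2:-→d3:-→d4:-→d5:-→d6:-→d7:-→d8:H4 -> H4
  - 0.0.0.0/8 clear@8
  lookup 0.230.0.31: bits 0000000011100110 walk d0:-→d1:-→d2:-→d3:-→d4:-→d5:-→d6:-→d7:-→d8:-→d9:-→d10:-→d11:-→d12:-→d13:-→d14:-→d15:-→d16:H2 -> H2
  lookup 0.230.0.40: bits 0000000011100110 walk d0:-→d1:-→d2:-→d3:-→d4:-→d5:-→d6:-→d7:-→d8:-→d9:-→d10:-→d11:-→d12:-→d13:-→d14:-→d15:-→d16:H2 -> H2
  - 0.230.0.0/16 clear@16
  + 0.0.0.0/8 (H2) depth=8
  + 0.230.192.0/19 (H3) depth=19
  lookup 0.230.194.31: bits 00000000111001101100 walk d0:-→d1:-→d2:-→d3:-→d4:-→d5:-→d6:-→d7:-→d8:H2→d9:-→d10:-→d11:-→d12:-→d13:-→d14:-→d15:-→d16:-→d17:-→d18:-→d19:H3→d20:- -> H3
  + 28.147.135.0/24 (H0) depth=24
  + 0.230.0.0/16 (H6) depth=16
  lookup 28.147.135.0: bits 000111001001001110000111 walk d0:-→d1:-→d2:-→d3:-→d4:-→d5:-→d6:-→d7:-→d8:-→d9:-→d10:-→d11:-→d12:-→d13:-→d14:-→d15:-→d16:-→d17:-→d18:-→d19:-→d20:-→d21:-→d22:-→d23:-→d24:H0 -> H0
  lookup 197.68.225.225: bits 11 walk d0:-→d1:-→d2:- -> no-route
  + 28.147.135.160/28 (H6) depth=28
  + 247.210.0.0/16 (H2) depth=16
  + 0.0.0.0/0 (H5) depth=0
  lookup 0.230.0.1: bits 0000000011100110 walk d0:H5→d1:-→d2:-→d3:-→d4:-→d5:-→d6:-→d7:-→d8:H2→d9:-→d10:-→d11:-→d12:-→d13:-→d14:-→d15:-→d16:H6 -> H6
  + 247.210.176.0/20 (H3) depth=20
  lookup 0.230.0.82: bits 0000000011100110 walk d0:H5→d1:-→d2:-→d3:-→d4:-→d5:-→d6:-→d7:-→d8:H2→d9:-→d10:-→d11:-→d12:-→d13:-→d14:-→d15:-→d16:H6 -> H6
  lookup 0.230.193.124: bits 00000000111001101100 walk d0:H5→d1:-→d2:-→d3:-→d4:-→d5:-→d6:-→d7:-→d8:H2→d9:-→d10:-→d11:-→d12:-→d13:-→d14:-→d15:-→d16:H6→d17:-→d18:-→d19:H3→d20:- -> H3
  lookup 0.230.192.3: bits 00000000111001101100 walk d0:H5→d1:-→d2:-→d3:-→d4:-→d5:-→d6:-→d7:-→d8:H2→d9:-→d10:-→d11:-→d12:-→d13:-→d14:-→d15:-→d16:H6→d17:-→d18:-→d19:H3→d20:- -> H3
  lookup 28.147.135.174: bits 0001110010010011100001111010 walk d0:H5→d1:-→d2:-→d3:-→d4:-→d5:-→d6:-→d7:-→d8:-→d9:-→d10:-→d11:-→d12:-→d13:-→d14:-→d15:-→d16:-→d17:-→d18:-→d19:-→d20:-→d21:-→d22:-→d23:-→d24:H0→d25:-→d26:-→d27:-→d28:H6 -> H6
  lookup 28.147.135.72: bits 000111001001001110000111 walk d0:H5→d1:-→d2:-→d3:-→d4:-→d5:-→d6:-→d7:-→d8:-→d9:-→d10:-→d11:-→d12:-→d13:-→d14:-→d15:-→d16:-→d17:-→d18:-→d19:-→d20:-→d21:-→d22:-→d23:-→d24:H0 -> H0
  lookup 247.210.10.40: bits 1111011111010010 walk d0:H5→d1:-→d2:-→d3:-→d4:-→d5:-→d6:-→d7:-→d8:-→d9:-→d10:-→d11:-→d12:-→d13:-→d14:-→d15:-→d16:H2 -> H2
  + 0.0.0.0/0 (H5) depth=0
  lookup 0.0.0.1: bits 00000000 walk d0:H5→d1:-→d2:-→d3:-→d4:-→d5:-→d6:-→d7:-→d8:H2 -> H2
  + 0.230.206.61/32 (H0) depth=32

== LOOKUPS ==
["H0","H0","H5","H2","H4","H2","H2","H3","H0","no-route","H6","H6","H3","H3","H6","H0","H2","H2"]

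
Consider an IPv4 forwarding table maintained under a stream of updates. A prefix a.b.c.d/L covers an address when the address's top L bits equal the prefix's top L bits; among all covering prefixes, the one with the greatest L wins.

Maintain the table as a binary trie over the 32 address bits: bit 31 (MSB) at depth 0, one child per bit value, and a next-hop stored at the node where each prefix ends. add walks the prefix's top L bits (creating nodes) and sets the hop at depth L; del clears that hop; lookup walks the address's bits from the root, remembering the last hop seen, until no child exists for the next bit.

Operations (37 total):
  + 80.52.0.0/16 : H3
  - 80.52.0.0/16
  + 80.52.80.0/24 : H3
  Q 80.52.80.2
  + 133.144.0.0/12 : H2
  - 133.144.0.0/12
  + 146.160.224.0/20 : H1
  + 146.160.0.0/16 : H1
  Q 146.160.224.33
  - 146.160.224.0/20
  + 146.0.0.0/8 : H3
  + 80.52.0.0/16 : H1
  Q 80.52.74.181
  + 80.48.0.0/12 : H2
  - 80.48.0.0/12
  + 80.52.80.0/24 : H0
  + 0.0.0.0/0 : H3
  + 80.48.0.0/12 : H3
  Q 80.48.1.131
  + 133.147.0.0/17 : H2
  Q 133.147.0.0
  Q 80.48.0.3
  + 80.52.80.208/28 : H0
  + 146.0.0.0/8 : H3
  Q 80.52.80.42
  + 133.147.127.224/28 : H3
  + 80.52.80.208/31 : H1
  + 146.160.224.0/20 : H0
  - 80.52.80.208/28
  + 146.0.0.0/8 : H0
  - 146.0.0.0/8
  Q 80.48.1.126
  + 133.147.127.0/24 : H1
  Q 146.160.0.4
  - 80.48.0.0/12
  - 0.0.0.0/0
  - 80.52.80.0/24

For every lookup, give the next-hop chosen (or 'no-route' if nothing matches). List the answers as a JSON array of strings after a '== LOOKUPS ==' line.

Process each operation:
  add 80.52.0.0/16 -> H3 at depth 16
  del 80.52.0.0/16 (clear depth 16)
  add 80.52.80.0/24 -> H3 at depth 24
  Q 80.52.80.2: descend 010100000011010001010000 ; hops seen [H3] ; pick H3
  add 133.144.0.0/12 -> H2 at depth 12
  del 133.144.0.0/12 (clear depth 12)
  add 146.160.224.0/20 -> H1 at depth 20
  add 146.160.0.0/16 -> H1 at depth 16
  Q 146.160.224.33: descend 10010010101000001110 ; hops seen [H1,H1] ; pick H1
  del 146.160.224.0/20 (clear depth 20)
  add 146.0.0.0/8 -> H3 at depth 8
  add 80.52.0.0/16 -> H1 at depth 16
  Q 80.52.74.181: descend 0101000000110100010 ; hops seen [H1] ; pick H1
  add 80.48.0.0/12 -> H2 at depth 12
  del 80.48.0.0/12 (clear depth 12)
  add 80.52.80.0/24 -> H0 at depth 24
  add 0.0.0.0/0 -> H3 at depth 0
  add 80.48.0.0/12 -> H3 at depth 12
  Q 80.48.1.131: descend 0101000000110 ; hops seen [H3,H3] ; pick H3
  add 133.147.0.0/17 -> H2 at depth 17
  Q 133.147.0.0: descend 10000101100100110 ; hops seen [H3,H2] ; pick H2
  Q 80.48.0.3: descend 0101000000110 ; hops seen [H3,H3] ; pick H3
  add 80.52.80.208/28 -> H0 at depth 28
  add 146.0.0.0/8 -> H3 at depth 8
  Q 80.52.80.42: descend 010100000011010001010000 ; hops seen [H3,H3,H1,H0] ; pick H0
  add 133.147.127.224/28 -> H3 at depth 28
  add 80.52.80.208/31 -> H1 at depth 31
  add 146.160.224.0/20 -> H0 at depth 20
  del 80.52.80.208/28 (clear depth 28)
  add 146.0.0.0/8 -> H0 at depth 8
  del 146.0.0.0/8 (clear depth 8)
  Q 80.48.1.126: descend 0101000000110 ; hops seen [H3,H3] ; pick H3
  add 133.147.127.0/24 -> H1 at depth 24
  Q 146.160.0.4: descend 1001001010100000 ; hops seen [H3,H1] ; pick H1
  del 80.48.0.0/12 (clear depth 12)
  del 0.0.0.0/0 (clear depth 0)
  del 80.52.80.0/24 (clear depth 24)

== LOOKUPS ==
["H3","H1","H1","H3","H2","H3","H0","H3","H1"]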